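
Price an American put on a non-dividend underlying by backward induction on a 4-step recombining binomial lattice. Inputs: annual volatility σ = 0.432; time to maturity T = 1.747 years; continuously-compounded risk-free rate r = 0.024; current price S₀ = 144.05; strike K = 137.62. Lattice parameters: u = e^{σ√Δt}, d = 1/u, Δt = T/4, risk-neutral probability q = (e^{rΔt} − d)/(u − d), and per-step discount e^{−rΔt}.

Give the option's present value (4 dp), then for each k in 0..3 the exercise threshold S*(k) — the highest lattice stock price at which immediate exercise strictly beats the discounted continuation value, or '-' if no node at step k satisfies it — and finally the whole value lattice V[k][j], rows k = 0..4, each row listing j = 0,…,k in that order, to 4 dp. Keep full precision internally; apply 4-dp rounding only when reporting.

Δt=0.43675, u=1.33042, d=0.75164, q=0.44731, disc=e^(-rΔt)=0.98957
k=4 terminal: V=max(K-S,0) → 91.6414 56.2369 0.0000 0.0000 0.0000
k=3: j=0 S=61.1709 intr=76.4491 cont=75.0141 V=76.4491[EX]; j=1 S=108.2739 intr=29.3461 cont=30.7573 V=30.7573[hold]; j=2 S=191.6473 intr=0.0000 cont=0.0000 V=0.0000[hold]; j=3 S=339.2200 intr=0.0000 cont=0.0000 V=0.0000[hold]  S*(3)=61.1709
k=2: j=0 S=81.3831 intr=56.2369 cont=55.4265 V=56.2369[EX]; j=1 S=144.0500 intr=0.0000 cont=16.8219 V=16.8219[hold]; j=2 S=254.9717 intr=0.0000 cont=0.0000 V=0.0000[hold]  S*(2)=81.3831
k=1: j=0 S=108.2739 intr=29.3461 cont=38.2035 V=38.2035[hold]; j=1 S=191.6473 intr=0.0000 cont=9.2003 V=9.2003[hold]  S*(1)=-
k=0: j=0 S=144.0500 intr=0.0000 cont=24.9669 V=24.9669[hold]  S*(0)=-

price = 24.9669
boundary = - - 81.3831 61.1709
tree:
24.9669
38.2035 9.2003
56.2369 16.8219 0.0000
76.4491 30.7573 0.0000 0.0000
91.6414 56.2369 0.0000 0.0000 0.0000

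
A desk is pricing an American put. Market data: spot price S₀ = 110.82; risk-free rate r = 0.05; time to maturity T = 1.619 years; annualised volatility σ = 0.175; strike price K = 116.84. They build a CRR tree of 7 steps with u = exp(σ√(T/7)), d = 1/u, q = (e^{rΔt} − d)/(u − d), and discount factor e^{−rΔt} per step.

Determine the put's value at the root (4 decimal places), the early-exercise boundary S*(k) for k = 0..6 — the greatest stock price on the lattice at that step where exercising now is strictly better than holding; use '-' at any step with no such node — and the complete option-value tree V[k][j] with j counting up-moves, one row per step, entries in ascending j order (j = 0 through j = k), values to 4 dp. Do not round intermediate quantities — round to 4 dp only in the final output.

price = 9.7047
boundary = - - 93.6519 101.8749 93.6519 101.8749 93.6519
tree:
9.7047
15.2838 5.3089
23.1881 9.0883 2.3042
30.7474 14.9651 4.4338 0.5964
37.6965 23.1881 8.3049 1.3349 0.0000
44.0848 30.7474 14.9651 2.9876 0.0000 0.0000
49.9574 37.6965 23.1881 6.6865 0.0000 0.0000 0.0000
55.3559 44.0848 30.7474 14.9651 0.0000 0.0000 0.0000 0.0000

params: Δt=0.23129 u=1.08780 d=0.91928 q=0.54799 e^(-rΔt)=0.98850
t_7 payoffs: 55.3559 44.0848 30.7474 14.9651 0.0000 0.0000 0.0000 0.0000
t_6: node(6,0) S=66.8826 payoff=49.9574 vs cont=48.6140 → 49.9574 [stop]  node(6,1) S=79.1435 payoff=37.6965 vs cont=36.3532 → 37.6965 [stop]  node(6,2) S=93.6519 payoff=23.1881 vs cont=21.8447 → 23.1881 [stop]  node(6,3) S=110.8200 payoff=6.0200 vs cont=6.6865 → 6.6865 [wait]  node(6,4) S=131.1353 payoff=0.0000 vs cont=0.0000 → 0.0000 [wait]  node(6,5) S=155.1748 payoff=0.0000 vs cont=0.0000 → 0.0000 [wait]  node(6,6) S=183.6212 payoff=0.0000 vs cont=0.0000 → 0.0000 [wait]  ⇒ S*(6)=93.6519
t_5: node(5,0) S=72.7552 payoff=44.0848 vs cont=42.7414 → 44.0848 [stop]  node(5,1) S=86.0926 payoff=30.7474 vs cont=29.4040 → 30.7474 [stop]  node(5,2) S=101.8749 payoff=14.9651 vs cont=13.9827 → 14.9651 [stop]  node(5,3) S=120.5505 payoff=0.0000 vs cont=2.9876 → 2.9876 [wait]  node(5,4) S=142.6496 payoff=0.0000 vs cont=0.0000 → 0.0000 [wait]  node(5,5) S=168.7999 payoff=0.0000 vs cont=0.0000 → 0.0000 [wait]  ⇒ S*(5)=101.8749
t_4: node(4,0) S=79.1435 payoff=37.6965 vs cont=36.3532 → 37.6965 [stop]  node(4,1) S=93.6519 payoff=23.1881 vs cont=21.8447 → 23.1881 [stop]  node(4,2) S=110.8200 payoff=6.0200 vs cont=8.3049 → 8.3049 [wait]  node(4,3) S=131.1353 payoff=0.0000 vs cont=1.3349 → 1.3349 [wait]  node(4,4) S=155.1748 payoff=0.0000 vs cont=0.0000 → 0.0000 [wait]  ⇒ S*(4)=93.6519
t_3: node(3,0) S=86.0926 payoff=30.7474 vs cont=29.4040 → 30.7474 [stop]  node(3,1) S=101.8749 payoff=14.9651 vs cont=14.8594 → 14.9651 [stop]  node(3,2) S=120.5505 payoff=0.0000 vs cont=4.4338 → 4.4338 [wait]  node(3,3) S=142.6496 payoff=0.0000 vs cont=0.5964 → 0.5964 [wait]  ⇒ S*(3)=101.8749
t_2: node(2,0) S=93.6519 payoff=23.1881 vs cont=21.8447 → 23.1881 [stop]  node(2,1) S=110.8200 payoff=6.0200 vs cont=9.0883 → 9.0883 [wait]  node(2,2) S=131.1353 payoff=0.0000 vs cont=2.3042 → 2.3042 [wait]  ⇒ S*(2)=93.6519
t_1: node(1,0) S=101.8749 payoff=14.9651 vs cont=15.2838 → 15.2838 [wait]  node(1,1) S=120.5505 payoff=0.0000 vs cont=5.3089 → 5.3089 [wait]  ⇒ S*(1)=-
t_0: node(0,0) S=110.8200 payoff=6.0200 vs cont=9.7047 → 9.7047 [wait]  ⇒ S*(0)=-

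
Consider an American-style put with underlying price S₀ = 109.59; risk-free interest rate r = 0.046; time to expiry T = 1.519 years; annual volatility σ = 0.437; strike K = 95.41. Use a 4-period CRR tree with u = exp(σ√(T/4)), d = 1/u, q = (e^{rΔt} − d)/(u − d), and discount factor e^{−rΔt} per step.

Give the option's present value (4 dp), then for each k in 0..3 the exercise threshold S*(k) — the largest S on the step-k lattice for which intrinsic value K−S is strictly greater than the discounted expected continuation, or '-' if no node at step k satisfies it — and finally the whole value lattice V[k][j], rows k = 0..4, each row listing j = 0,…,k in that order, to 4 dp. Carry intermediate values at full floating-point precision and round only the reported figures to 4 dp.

price = 13.0070
boundary = - - - 48.8550
tree:
13.0070
20.7889 4.5606
32.0148 8.6814 0.0000
46.5550 16.5253 0.0000 0.0000
58.0888 31.4567 0.0000 0.0000 0.0000

Δt=0.37975  u=1.30904  d=0.76392  q=0.46541  discount=0.98268
step 4 (expiry): payoffs max(K−S,0) = 58.0888 31.4567 0.0000 0.0000 0.0000
step 3: (k=3,j=0): S=48.8550, (K−S)⁺=46.5550, hold=44.9028 ⇒ V=46.5550 exercise | (k=3,j=1): S=83.7177, (K−S)⁺=11.6923, hold=16.5253 ⇒ V=16.5253 continue | (k=3,j=2): S=143.4580, (K−S)⁺=0.0000, hold=0.0000 ⇒ V=0.0000 continue | (k=3,j=3): S=245.8287, (K−S)⁺=0.0000, hold=0.0000 ⇒ V=0.0000 continue  boundary S*=48.8550
step 2: (k=2,j=0): S=63.9533, (K−S)⁺=31.4567, hold=32.0148 ⇒ V=32.0148 continue | (k=2,j=1): S=109.5900, (K−S)⁺=0.0000, hold=8.6814 ⇒ V=8.6814 continue | (k=2,j=2): S=187.7927, (K−S)⁺=0.0000, hold=0.0000 ⇒ V=0.0000 continue  boundary S*=-
step 1: (k=1,j=0): S=83.7177, (K−S)⁺=11.6923, hold=20.7889 ⇒ V=20.7889 continue | (k=1,j=1): S=143.4580, (K−S)⁺=0.0000, hold=4.5606 ⇒ V=4.5606 continue  boundary S*=-
step 0: (k=0,j=0): S=109.5900, (K−S)⁺=0.0000, hold=13.0070 ⇒ V=13.0070 continue  boundary S*=-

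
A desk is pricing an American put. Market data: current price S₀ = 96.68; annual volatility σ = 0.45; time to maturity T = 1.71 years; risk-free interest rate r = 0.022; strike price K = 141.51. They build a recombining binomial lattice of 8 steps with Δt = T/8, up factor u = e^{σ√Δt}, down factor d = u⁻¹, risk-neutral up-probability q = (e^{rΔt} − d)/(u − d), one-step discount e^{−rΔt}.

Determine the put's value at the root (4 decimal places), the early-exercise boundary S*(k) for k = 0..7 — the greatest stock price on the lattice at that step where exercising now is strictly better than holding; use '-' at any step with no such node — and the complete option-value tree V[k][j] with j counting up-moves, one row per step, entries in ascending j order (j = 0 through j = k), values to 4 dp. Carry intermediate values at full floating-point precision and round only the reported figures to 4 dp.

price = 52.1553
boundary = - - 63.7716 51.7932 63.7716 78.5203 63.7716 78.5203
tree:
52.1553
64.6937 37.9371
77.7384 50.0084 24.1225
89.7168 63.6182 34.5075 12.1505
99.4452 77.7384 47.6564 19.3899 3.7570
107.3464 89.7168 62.9897 30.1035 6.9826 0.0000
113.7634 99.4452 77.7384 44.9206 12.9778 0.0000 0.0000
118.9751 107.3464 89.7168 62.9897 24.1205 0.0000 0.0000 0.0000
123.2079 113.7634 99.4452 77.7384 44.8300 0.0000 0.0000 0.0000 0.0000

Δt=0.21375  u=1.23127  d=0.81217  q=0.45942  discount=0.99531
step 8 (expiry): payoffs max(K−S,0) = 123.2079 113.7634 99.4452 77.7384 44.8300 0.0000 0.0000 0.0000 0.0000
step 7: (k=7,j=0): S=22.5349, (K−S)⁺=118.9751, hold=118.3112 ⇒ V=118.9751 exercise | (k=7,j=1): S=34.1636, (K−S)⁺=107.3464, hold=106.6825 ⇒ V=107.3464 exercise | (k=7,j=2): S=51.7932, (K−S)⁺=89.7168, hold=89.0529 ⇒ V=89.7168 exercise | (k=7,j=3): S=78.5203, (K−S)⁺=62.9897, hold=62.3258 ⇒ V=62.9897 exercise | (k=7,j=4): S=119.0395, (K−S)⁺=22.4705, hold=24.1205 ⇒ V=24.1205 continue | (k=7,j=5): S=180.4680, (K−S)⁺=0.0000, hold=0.0000 ⇒ V=0.0000 continue | (k=7,j=6): S=273.5957, (K−S)⁺=0.0000, hold=0.0000 ⇒ V=0.0000 continue | (k=7,j=7): S=414.7805, (K−S)⁺=0.0000, hold=0.0000 ⇒ V=0.0000 continue  boundary S*=78.5203
step 6: (k=6,j=0): S=27.7466, (K−S)⁺=113.7634, hold=113.0995 ⇒ V=113.7634 exercise | (k=6,j=1): S=42.0648, (K−S)⁺=99.4452, hold=98.7813 ⇒ V=99.4452 exercise | (k=6,j=2): S=63.7716, (K−S)⁺=77.7384, hold=77.0745 ⇒ V=77.7384 exercise | (k=6,j=3): S=96.6800, (K−S)⁺=44.8300, hold=44.9206 ⇒ V=44.9206 continue | (k=6,j=4): S=146.5702, (K−S)⁺=0.0000, hold=12.9778 ⇒ V=12.9778 continue | (k=6,j=5): S=222.2055, (K−S)⁺=0.0000, hold=0.0000 ⇒ V=0.0000 continue | (k=6,j=6): S=336.8711, (K−S)⁺=0.0000, hold=0.0000 ⇒ V=0.0000 continue  boundary S*=63.7716
step 5: (k=5,j=0): S=34.1636, (K−S)⁺=107.3464, hold=106.6825 ⇒ V=107.3464 exercise | (k=5,j=1): S=51.7932, (K−S)⁺=89.7168, hold=89.0529 ⇒ V=89.7168 exercise | (k=5,j=2): S=78.5203, (K−S)⁺=62.9897, hold=62.3672 ⇒ V=62.9897 exercise | (k=5,j=3): S=119.0395, (K−S)⁺=22.4705, hold=30.1035 ⇒ V=30.1035 continue | (k=5,j=4): S=180.4680, (K−S)⁺=0.0000, hold=6.9826 ⇒ V=6.9826 continue | (k=5,j=5): S=273.5957, (K−S)⁺=0.0000, hold=0.0000 ⇒ V=0.0000 continue  boundary S*=78.5203
step 4: (k=4,j=0): S=42.0648, (K−S)⁺=99.4452, hold=98.7813 ⇒ V=99.4452 exercise | (k=4,j=1): S=63.7716, (K−S)⁺=77.7384, hold=77.0745 ⇒ V=77.7384 exercise | (k=4,j=2): S=96.6800, (K−S)⁺=44.8300, hold=47.6564 ⇒ V=47.6564 continue | (k=4,j=3): S=146.5702, (K−S)⁺=0.0000, hold=19.3899 ⇒ V=19.3899 continue | (k=4,j=4): S=222.2055, (K−S)⁺=0.0000, hold=3.7570 ⇒ V=3.7570 continue  boundary S*=63.7716
step 3: (k=3,j=0): S=51.7932, (K−S)⁺=89.7168, hold=89.0529 ⇒ V=89.7168 exercise | (k=3,j=1): S=78.5203, (K−S)⁺=62.9897, hold=63.6182 ⇒ V=63.6182 continue | (k=3,j=2): S=119.0395, (K−S)⁺=22.4705, hold=34.5075 ⇒ V=34.5075 continue | (k=3,j=3): S=180.4680, (K−S)⁺=0.0000, hold=12.1505 ⇒ V=12.1505 continue  boundary S*=51.7932
step 2: (k=2,j=0): S=63.7716, (K−S)⁺=77.7384, hold=77.3619 ⇒ V=77.7384 exercise | (k=2,j=1): S=96.6800, (K−S)⁺=44.8300, hold=50.0084 ⇒ V=50.0084 continue | (k=2,j=2): S=146.5702, (K−S)⁺=0.0000, hold=24.1225 ⇒ V=24.1225 continue  boundary S*=63.7716
step 1: (k=1,j=0): S=78.5203, (K−S)⁺=62.9897, hold=64.6937 ⇒ V=64.6937 continue | (k=1,j=1): S=119.0395, (K−S)⁺=22.4705, hold=37.9371 ⇒ V=37.9371 continue  boundary S*=-
step 0: (k=0,j=0): S=96.6800, (K−S)⁺=44.8300, hold=52.1553 ⇒ V=52.1553 continue  boundary S*=-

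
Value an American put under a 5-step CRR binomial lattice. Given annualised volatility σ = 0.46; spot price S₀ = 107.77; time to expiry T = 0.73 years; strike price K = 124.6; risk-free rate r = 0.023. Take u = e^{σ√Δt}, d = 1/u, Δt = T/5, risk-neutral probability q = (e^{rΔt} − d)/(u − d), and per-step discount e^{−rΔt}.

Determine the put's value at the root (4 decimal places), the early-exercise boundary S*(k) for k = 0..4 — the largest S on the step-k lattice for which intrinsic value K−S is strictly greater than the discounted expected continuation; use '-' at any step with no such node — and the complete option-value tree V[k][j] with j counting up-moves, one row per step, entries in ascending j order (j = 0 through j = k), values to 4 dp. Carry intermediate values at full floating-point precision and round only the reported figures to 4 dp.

params: Δt=0.14600 u=1.19216 d=0.83881 q=0.46569 e^(-rΔt)=0.99665
t_5 payoffs: 79.8465 60.9944 34.2010 0.0000 0.0000 0.0000
t_4: node(4,0) S=53.3533 payoff=71.2467 vs cont=70.8290 → 71.2467 [stop]  node(4,1) S=75.8280 payoff=48.7720 vs cont=48.3543 → 48.7720 [stop]  node(4,2) S=107.7700 payoff=16.8300 vs cont=18.2126 → 18.2126 [wait]  node(4,3) S=153.1673 payoff=0.0000 vs cont=0.0000 → 0.0000 [wait]  node(4,4) S=217.6879 payoff=0.0000 vs cont=0.0000 → 0.0000 [wait]  ⇒ S*(4)=75.8280
t_3: node(3,0) S=63.6056 payoff=60.9944 vs cont=60.5767 → 60.9944 [stop]  node(3,1) S=90.3990 payoff=34.2010 vs cont=34.4250 → 34.4250 [wait]  node(3,2) S=128.4790 payoff=0.0000 vs cont=9.6986 → 9.6986 [wait]  node(3,3) S=182.5997 payoff=0.0000 vs cont=0.0000 → 0.0000 [wait]  ⇒ S*(3)=63.6056
t_2: node(2,0) S=75.8280 payoff=48.7720 vs cont=48.4583 → 48.7720 [stop]  node(2,1) S=107.7700 payoff=16.8300 vs cont=22.8333 → 22.8333 [wait]  node(2,2) S=153.1673 payoff=0.0000 vs cont=5.1647 → 5.1647 [wait]  ⇒ S*(2)=75.8280
t_1: node(1,0) S=90.3990 payoff=34.2010 vs cont=36.5696 → 36.5696 [wait]  node(1,1) S=128.4790 payoff=0.0000 vs cont=14.5562 → 14.5562 [wait]  ⇒ S*(1)=-
t_0: node(0,0) S=107.7700 payoff=16.8300 vs cont=26.2299 → 26.2299 [wait]  ⇒ S*(0)=-

price = 26.2299
boundary = - - 75.8280 63.6056 75.8280
tree:
26.2299
36.5696 14.5562
48.7720 22.8333 5.1647
60.9944 34.4250 9.6986 0.0000
71.2467 48.7720 18.2126 0.0000 0.0000
79.8465 60.9944 34.2010 0.0000 0.0000 0.0000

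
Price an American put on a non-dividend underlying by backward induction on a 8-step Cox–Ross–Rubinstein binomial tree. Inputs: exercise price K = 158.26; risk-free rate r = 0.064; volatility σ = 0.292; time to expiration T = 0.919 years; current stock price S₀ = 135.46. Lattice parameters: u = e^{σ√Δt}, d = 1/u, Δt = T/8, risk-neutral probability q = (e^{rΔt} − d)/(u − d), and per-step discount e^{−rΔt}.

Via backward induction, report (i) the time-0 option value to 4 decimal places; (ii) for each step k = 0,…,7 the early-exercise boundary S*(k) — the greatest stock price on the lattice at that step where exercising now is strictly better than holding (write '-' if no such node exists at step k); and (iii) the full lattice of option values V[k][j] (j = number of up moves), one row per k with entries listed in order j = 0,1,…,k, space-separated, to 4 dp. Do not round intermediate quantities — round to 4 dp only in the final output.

Δt=0.11488, u=1.10403, d=0.90577, q=0.51250, disc=e^(-rΔt)=0.99267
k=8 terminal: V=max(K-S,0) → 96.8894 83.4563 67.0829 47.1256 22.8000 0.0000 0.0000 0.0000 0.0000
k=7: j=0 S=67.7551 intr=90.5049 cont=89.3457 V=90.5049[EX]; j=1 S=82.5856 intr=75.6744 cont=74.5151 V=75.6744[EX]; j=2 S=100.6623 intr=57.5977 cont=56.4384 V=57.5977[EX]; j=3 S=122.6958 intr=35.5642 cont=34.4049 V=35.5642[EX]; j=4 S=149.5521 intr=8.7079 cont=11.0336 V=11.0336[hold]; j=5 S=182.2867 intr=0.0000 cont=0.0000 V=0.0000[hold]; j=6 S=222.1865 intr=0.0000 cont=0.0000 V=0.0000[hold]; j=7 S=270.8198 intr=0.0000 cont=0.0000 V=0.0000[hold]  S*(7)=122.6958
k=6: j=0 S=74.8037 intr=83.4563 cont=82.2970 V=83.4563[EX]; j=1 S=91.1771 intr=67.0829 cont=65.9237 V=67.0829[EX]; j=2 S=111.1344 intr=47.1256 cont=45.9664 V=47.1256[EX]; j=3 S=135.4600 intr=22.8000 cont=22.8239 V=22.8239[hold]; j=4 S=165.1101 intr=0.0000 cont=5.3395 V=5.3395[hold]; j=5 S=201.2502 intr=0.0000 cont=0.0000 V=0.0000[hold]; j=6 S=245.3009 intr=0.0000 cont=0.0000 V=0.0000[hold]  S*(6)=111.1344
k=5: j=0 S=82.5856 intr=75.6744 cont=74.5151 V=75.6744[EX]; j=1 S=100.6623 intr=57.5977 cont=56.4384 V=57.5977[EX]; j=2 S=122.6958 intr=35.5642 cont=34.4171 V=35.5642[EX]; j=3 S=149.5521 intr=8.7079 cont=13.7617 V=13.7617[hold]; j=4 S=182.2867 intr=0.0000 cont=2.5840 V=2.5840[hold]; j=5 S=222.1865 intr=0.0000 cont=0.0000 V=0.0000[hold]  S*(5)=122.6958
k=4: j=0 S=91.1771 intr=67.0829 cont=65.9237 V=67.0829[EX]; j=1 S=111.1344 intr=47.1256 cont=45.9664 V=47.1256[EX]; j=2 S=135.4600 intr=22.8000 cont=24.2118 V=24.2118[hold]; j=3 S=165.1101 intr=0.0000 cont=7.9743 V=7.9743[hold]; j=4 S=201.2502 intr=0.0000 cont=1.2505 V=1.2505[hold]  S*(4)=111.1344
k=3: j=0 S=100.6623 intr=57.5977 cont=56.4384 V=57.5977[EX]; j=1 S=122.6958 intr=35.5642 cont=35.1232 V=35.5642[EX]; j=2 S=149.5521 intr=8.7079 cont=15.7737 V=15.7737[hold]; j=3 S=182.2867 intr=0.0000 cont=4.4952 V=4.4952[hold]  S*(3)=122.6958
k=2: j=0 S=111.1344 intr=47.1256 cont=45.9664 V=47.1256[EX]; j=1 S=135.4600 intr=22.8000 cont=25.2354 V=25.2354[hold]; j=2 S=165.1101 intr=0.0000 cont=9.9203 V=9.9203[hold]  S*(2)=111.1344
k=1: j=0 S=122.6958 intr=35.5642 cont=35.6439 V=35.6439[hold]; j=1 S=149.5521 intr=8.7079 cont=17.2591 V=17.2591[hold]  S*(1)=-
k=0: j=0 S=135.4600 intr=22.8000 cont=26.0297 V=26.0297[hold]  S*(0)=-

price = 26.0297
boundary = - - 111.1344 122.6958 111.1344 122.6958 111.1344 122.6958
tree:
26.0297
35.6439 17.2591
47.1256 25.2354 9.9203
57.5977 35.5642 15.7737 4.4952
67.0829 47.1256 24.2118 7.9743 1.2505
75.6744 57.5977 35.5642 13.7617 2.5840 0.0000
83.4563 67.0829 47.1256 22.8239 5.3395 0.0000 0.0000
90.5049 75.6744 57.5977 35.5642 11.0336 0.0000 0.0000 0.0000
96.8894 83.4563 67.0829 47.1256 22.8000 0.0000 0.0000 0.0000 0.0000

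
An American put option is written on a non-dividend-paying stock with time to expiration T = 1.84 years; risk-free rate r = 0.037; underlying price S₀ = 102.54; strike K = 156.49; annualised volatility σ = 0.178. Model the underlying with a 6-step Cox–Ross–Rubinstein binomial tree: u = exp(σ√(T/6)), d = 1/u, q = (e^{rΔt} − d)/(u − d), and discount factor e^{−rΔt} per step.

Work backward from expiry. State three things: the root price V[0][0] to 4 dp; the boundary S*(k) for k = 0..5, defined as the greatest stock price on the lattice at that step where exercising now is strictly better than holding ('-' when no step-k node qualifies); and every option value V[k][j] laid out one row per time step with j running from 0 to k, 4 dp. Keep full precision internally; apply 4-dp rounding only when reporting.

Δt=0.30667, u=1.10359, d=0.90613, q=0.53317, disc=e^(-rΔt)=0.98872
k=6 terminal: V=max(K-S,0) → 99.7306 87.3616 72.2972 53.9500 31.6046 4.3896 0.0000
k=5: j=0 S=62.6393 intr=93.8507 cont=92.0851 V=93.8507[EX]; j=1 S=76.2896 intr=80.2004 cont=78.4348 V=80.2004[EX]; j=2 S=92.9146 intr=63.5754 cont=61.8098 V=63.5754[EX]; j=3 S=113.1625 intr=43.3275 cont=41.5619 V=43.3275[EX]; j=4 S=137.8228 intr=18.6672 cont=16.9016 V=18.6672[EX]; j=5 S=167.8570 intr=0.0000 cont=2.0261 V=2.0261[hold]  S*(5)=137.8228
k=4: j=0 S=69.1284 intr=87.3616 cont=85.5960 V=87.3616[EX]; j=1 S=84.1928 intr=72.2972 cont=70.5316 V=72.2972[EX]; j=2 S=102.5400 intr=53.9500 cont=52.1844 V=53.9500[EX]; j=3 S=124.8854 intr=31.6046 cont=29.8390 V=31.6046[EX]; j=4 S=152.1004 intr=4.3896 cont=9.6842 V=9.6842[hold]  S*(4)=124.8854
k=3: j=0 S=76.2896 intr=80.2004 cont=78.4348 V=80.2004[EX]; j=1 S=92.9146 intr=63.5754 cont=61.8098 V=63.5754[EX]; j=2 S=113.1625 intr=43.3275 cont=41.5619 V=43.3275[EX]; j=3 S=137.8228 intr=18.6672 cont=19.6927 V=19.6927[hold]  S*(3)=113.1625
k=2: j=0 S=84.1928 intr=72.2972 cont=70.5316 V=72.2972[EX]; j=1 S=102.5400 intr=53.9500 cont=52.1844 V=53.9500[EX]; j=2 S=124.8854 intr=31.6046 cont=30.3795 V=31.6046[EX]  S*(2)=124.8854
k=1: j=0 S=92.9146 intr=63.5754 cont=61.8098 V=63.5754[EX]; j=1 S=113.1625 intr=43.3275 cont=41.5619 V=43.3275[EX]  S*(1)=113.1625
k=0: j=0 S=102.5400 intr=53.9500 cont=52.1844 V=53.9500[EX]  S*(0)=102.5400

price = 53.9500
boundary = 102.5400 113.1625 124.8854 113.1625 124.8854 137.8228
tree:
53.9500
63.5754 43.3275
72.2972 53.9500 31.6046
80.2004 63.5754 43.3275 19.6927
87.3616 72.2972 53.9500 31.6046 9.6842
93.8507 80.2004 63.5754 43.3275 18.6672 2.0261
99.7306 87.3616 72.2972 53.9500 31.6046 4.3896 0.0000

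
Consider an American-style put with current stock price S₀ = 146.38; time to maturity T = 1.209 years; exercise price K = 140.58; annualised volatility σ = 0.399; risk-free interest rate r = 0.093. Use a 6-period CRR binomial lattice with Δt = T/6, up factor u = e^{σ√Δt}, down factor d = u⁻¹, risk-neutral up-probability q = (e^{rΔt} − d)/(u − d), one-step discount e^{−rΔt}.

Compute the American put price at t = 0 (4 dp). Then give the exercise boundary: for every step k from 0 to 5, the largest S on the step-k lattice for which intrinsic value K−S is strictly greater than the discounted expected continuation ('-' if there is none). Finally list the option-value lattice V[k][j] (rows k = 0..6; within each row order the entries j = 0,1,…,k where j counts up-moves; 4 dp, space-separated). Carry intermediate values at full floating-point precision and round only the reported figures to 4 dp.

Δt=0.20150, u=1.19615, d=0.83602, q=0.50787, disc=e^(-rΔt)=0.98143
k=6 terminal: V=max(K-S,0) → 90.6027 69.0740 38.2714 0.0000 0.0000 0.0000 0.0000
k=5: j=0 S=59.7803 intr=80.7997 cont=78.1899 V=80.7997[EX]; j=1 S=85.5317 intr=55.0483 cont=52.4384 V=55.0483[EX]; j=2 S=122.3762 intr=18.2038 cont=18.4849 V=18.4849[hold]; j=3 S=175.0921 intr=0.0000 cont=0.0000 V=0.0000[hold]; j=4 S=250.5164 intr=0.0000 cont=0.0000 V=0.0000[hold]; j=5 S=358.4311 intr=0.0000 cont=0.0000 V=0.0000[hold]  S*(5)=85.5317
k=4: j=0 S=71.5060 intr=69.0740 cont=66.4641 V=69.0740[EX]; j=1 S=102.3086 intr=38.2714 cont=35.8016 V=38.2714[EX]; j=2 S=146.3800 intr=0.0000 cont=8.9281 V=8.9281[hold]; j=3 S=209.4360 intr=0.0000 cont=0.0000 V=0.0000[hold]; j=4 S=299.6546 intr=0.0000 cont=0.0000 V=0.0000[hold]  S*(4)=102.3086
k=3: j=0 S=85.5317 intr=55.0483 cont=52.4384 V=55.0483[EX]; j=1 S=122.3762 intr=18.2038 cont=22.9350 V=22.9350[hold]; j=2 S=175.0921 intr=0.0000 cont=4.3122 V=4.3122[hold]; j=3 S=250.5164 intr=0.0000 cont=0.0000 V=0.0000[hold]  S*(3)=85.5317
k=2: j=0 S=102.3086 intr=38.2714 cont=38.0198 V=38.2714[EX]; j=1 S=146.3800 intr=0.0000 cont=13.2269 V=13.2269[hold]; j=2 S=209.4360 intr=0.0000 cont=2.0828 V=2.0828[hold]  S*(2)=102.3086
k=1: j=0 S=122.3762 intr=18.2038 cont=25.0777 V=25.0777[hold]; j=1 S=175.0921 intr=0.0000 cont=7.4267 V=7.4267[hold]  S*(1)=-
k=0: j=0 S=146.3800 intr=0.0000 cont=15.8141 V=15.8141[hold]  S*(0)=-

price = 15.8141
boundary = - - 102.3086 85.5317 102.3086 85.5317
tree:
15.8141
25.0777 7.4267
38.2714 13.2269 2.0828
55.0483 22.9350 4.3122 0.0000
69.0740 38.2714 8.9281 0.0000 0.0000
80.7997 55.0483 18.4849 0.0000 0.0000 0.0000
90.6027 69.0740 38.2714 0.0000 0.0000 0.0000 0.0000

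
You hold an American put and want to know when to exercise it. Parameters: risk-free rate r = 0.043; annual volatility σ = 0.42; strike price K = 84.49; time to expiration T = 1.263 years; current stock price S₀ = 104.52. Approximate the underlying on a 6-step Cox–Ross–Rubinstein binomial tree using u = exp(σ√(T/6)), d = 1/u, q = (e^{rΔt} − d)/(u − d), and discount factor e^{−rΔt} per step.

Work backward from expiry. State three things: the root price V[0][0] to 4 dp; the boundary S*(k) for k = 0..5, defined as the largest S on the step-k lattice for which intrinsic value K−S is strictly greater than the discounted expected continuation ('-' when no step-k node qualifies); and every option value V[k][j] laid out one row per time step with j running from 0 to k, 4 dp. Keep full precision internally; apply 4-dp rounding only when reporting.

price = 8.3697
boundary = - - - - 48.3560 58.6324
tree:
8.3697
12.7176 3.7324
18.7606 6.2929 0.9784
26.6634 10.3995 1.8822 0.0000
36.1340 16.7234 3.6206 0.0000 0.0000
44.6093 25.8576 6.9646 0.0000 0.0000 0.0000
51.5991 36.1340 13.3973 0.0000 0.0000 0.0000 0.0000

params: Δt=0.21050 u=1.21252 d=0.82473 q=0.47542 e^(-rΔt)=0.99099
t_6 payoffs: 51.5991 36.1340 13.3973 0.0000 0.0000 0.0000 0.0000
t_5: node(5,0) S=39.8807 payoff=44.6093 vs cont=43.8480 → 44.6093 [stop]  node(5,1) S=58.6324 payoff=25.8576 vs cont=25.0963 → 25.8576 [stop]  node(5,2) S=86.2010 payoff=0.0000 vs cont=6.9646 → 6.9646 [wait]  node(5,3) S=126.7321 payoff=0.0000 vs cont=0.0000 → 0.0000 [wait]  node(5,4) S=186.3208 payoff=0.0000 vs cont=0.0000 → 0.0000 [wait]  node(5,5) S=273.9277 payoff=0.0000 vs cont=0.0000 → 0.0000 [wait]  ⇒ S*(5)=58.6324
t_4: node(4,0) S=48.3560 payoff=36.1340 vs cont=35.3727 → 36.1340 [stop]  node(4,1) S=71.0927 payoff=13.3973 vs cont=16.7234 → 16.7234 [wait]  node(4,2) S=104.5200 payoff=0.0000 vs cont=3.6206 → 3.6206 [wait]  node(4,3) S=153.6647 payoff=0.0000 vs cont=0.0000 → 0.0000 [wait]  node(4,4) S=225.9169 payoff=0.0000 vs cont=0.0000 → 0.0000 [wait]  ⇒ S*(4)=48.3560
t_3: node(3,0) S=58.6324 payoff=25.8576 vs cont=26.6634 → 26.6634 [wait]  node(3,1) S=86.2010 payoff=0.0000 vs cont=10.3995 → 10.3995 [wait]  node(3,2) S=126.7321 payoff=0.0000 vs cont=1.8822 → 1.8822 [wait]  node(3,3) S=186.3208 payoff=0.0000 vs cont=0.0000 → 0.0000 [wait]  ⇒ S*(3)=-
t_2: node(2,0) S=71.0927 payoff=13.3973 vs cont=18.7606 → 18.7606 [wait]  node(2,1) S=104.5200 payoff=0.0000 vs cont=6.2929 → 6.2929 [wait]  node(2,2) S=153.6647 payoff=0.0000 vs cont=0.9784 → 0.9784 [wait]  ⇒ S*(2)=-
t_1: node(1,0) S=86.2010 payoff=0.0000 vs cont=12.7176 → 12.7176 [wait]  node(1,1) S=126.7321 payoff=0.0000 vs cont=3.7324 → 3.7324 [wait]  ⇒ S*(1)=-
t_0: node(0,0) S=104.5200 payoff=0.0000 vs cont=8.3697 → 8.3697 [wait]  ⇒ S*(0)=-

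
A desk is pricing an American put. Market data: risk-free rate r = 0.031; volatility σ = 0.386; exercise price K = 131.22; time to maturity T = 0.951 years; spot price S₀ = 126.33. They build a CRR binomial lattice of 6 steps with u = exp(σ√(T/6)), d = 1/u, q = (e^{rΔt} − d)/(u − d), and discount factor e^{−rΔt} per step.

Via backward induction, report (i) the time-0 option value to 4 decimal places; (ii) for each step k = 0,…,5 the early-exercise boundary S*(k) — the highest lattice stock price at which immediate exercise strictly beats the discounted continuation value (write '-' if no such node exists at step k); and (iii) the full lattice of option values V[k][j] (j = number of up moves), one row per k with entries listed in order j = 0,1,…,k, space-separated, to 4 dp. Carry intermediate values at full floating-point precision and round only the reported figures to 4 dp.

price = 20.0093
boundary = - - - 79.6685 92.9023 108.3344
tree:
20.0093
28.5300 10.8965
39.2244 17.1276 4.1939
51.5515 26.1466 7.4400 0.6869
62.9002 38.3177 13.1045 1.3213 0.0000
72.6323 51.5515 22.8856 2.5419 0.0000 0.0000
80.9781 62.9002 38.3177 4.8900 0.0000 0.0000 0.0000

params: Δt=0.15850 u=1.16611 d=0.85755 q=0.47762 e^(-rΔt)=0.99510
t_6 payoffs: 80.9781 62.9002 38.3177 4.8900 0.0000 0.0000 0.0000
t_5: node(5,0) S=58.5877 payoff=72.6323 vs cont=71.9891 → 72.6323 [stop]  node(5,1) S=79.6685 payoff=51.5515 vs cont=50.9084 → 51.5515 [stop]  node(5,2) S=108.3344 payoff=22.8856 vs cont=22.2424 → 22.8856 [stop]  node(5,3) S=147.3148 payoff=0.0000 vs cont=2.5419 → 2.5419 [wait]  node(5,4) S=200.3210 payoff=0.0000 vs cont=0.0000 → 0.0000 [wait]  node(5,5) S=272.3996 payoff=0.0000 vs cont=0.0000 → 0.0000 [wait]  ⇒ S*(5)=108.3344
t_4: node(4,0) S=68.3198 payoff=62.9002 vs cont=62.2571 → 62.9002 [stop]  node(4,1) S=92.9023 payoff=38.3177 vs cont=37.6745 → 38.3177 [stop]  node(4,2) S=126.3300 payoff=4.8900 vs cont=13.1045 → 13.1045 [wait]  node(4,3) S=171.7855 payoff=0.0000 vs cont=1.3213 → 1.3213 [wait]  node(4,4) S=233.5966 payoff=0.0000 vs cont=0.0000 → 0.0000 [wait]  ⇒ S*(4)=92.9023
t_3: node(3,0) S=79.6685 payoff=51.5515 vs cont=50.9084 → 51.5515 [stop]  node(3,1) S=108.3344 payoff=22.8856 vs cont=26.1466 → 26.1466 [wait]  node(3,2) S=147.3148 payoff=0.0000 vs cont=7.4400 → 7.4400 [wait]  node(3,3) S=200.3210 payoff=0.0000 vs cont=0.6869 → 0.6869 [wait]  ⇒ S*(3)=79.6685
t_2: node(2,0) S=92.9023 payoff=38.3177 vs cont=39.2244 → 39.2244 [wait]  node(2,1) S=126.3300 payoff=4.8900 vs cont=17.1276 → 17.1276 [wait]  node(2,2) S=171.7855 payoff=0.0000 vs cont=4.1939 → 4.1939 [wait]  ⇒ S*(2)=-
t_1: node(1,0) S=108.3344 payoff=22.8856 vs cont=28.5300 → 28.5300 [wait]  node(1,1) S=147.3148 payoff=0.0000 vs cont=10.8965 → 10.8965 [wait]  ⇒ S*(1)=-
t_0: node(0,0) S=126.3300 payoff=4.8900 vs cont=20.0093 → 20.0093 [wait]  ⇒ S*(0)=-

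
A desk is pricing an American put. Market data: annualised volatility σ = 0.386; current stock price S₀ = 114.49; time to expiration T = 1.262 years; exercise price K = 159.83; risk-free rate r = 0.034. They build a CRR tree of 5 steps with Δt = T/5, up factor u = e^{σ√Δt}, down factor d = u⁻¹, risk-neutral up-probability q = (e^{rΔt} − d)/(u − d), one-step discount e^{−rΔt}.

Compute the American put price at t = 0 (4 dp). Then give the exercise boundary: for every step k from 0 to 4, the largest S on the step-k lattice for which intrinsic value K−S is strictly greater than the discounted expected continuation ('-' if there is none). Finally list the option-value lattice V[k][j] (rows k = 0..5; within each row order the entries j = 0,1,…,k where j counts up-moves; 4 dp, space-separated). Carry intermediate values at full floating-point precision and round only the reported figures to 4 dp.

Δt=0.25240, u=1.21400, d=0.82372, q=0.47375, disc=e^(-rΔt)=0.99146
k=5 terminal: V=max(K-S,0) → 116.4123 95.8408 65.5223 20.8387 0.0000 0.0000
k=4: j=0 S=52.7092 intr=107.1208 cont=105.7550 V=107.1208[EX]; j=1 S=77.6832 intr=82.1468 cont=80.7811 V=82.1468[EX]; j=2 S=114.4900 intr=45.3400 cont=43.9743 V=45.3400[EX]; j=3 S=168.7361 intr=0.0000 cont=10.8726 V=10.8726[hold]; j=4 S=248.6843 intr=0.0000 cont=0.0000 V=0.0000[hold]  S*(4)=114.4900
k=3: j=0 S=63.9892 intr=95.8408 cont=94.4750 V=95.8408[EX]; j=1 S=94.3077 intr=65.5223 cont=64.1565 V=65.5223[EX]; j=2 S=138.9913 intr=20.8387 cont=28.7631 V=28.7631[hold]; j=3 S=204.8463 intr=0.0000 cont=5.6728 V=5.6728[hold]  S*(3)=94.3077
k=2: j=0 S=77.6832 intr=82.1468 cont=80.7811 V=82.1468[EX]; j=1 S=114.4900 intr=45.3400 cont=47.6964 V=47.6964[hold]; j=2 S=168.7361 intr=0.0000 cont=17.6717 V=17.6717[hold]  S*(2)=77.6832
k=1: j=0 S=94.3077 intr=65.5223 cont=65.2633 V=65.5223[EX]; j=1 S=138.9913 intr=20.8387 cont=33.1861 V=33.1861[hold]  S*(1)=94.3077
k=0: j=0 S=114.4900 intr=45.3400 cont=49.7739 V=49.7739[hold]  S*(0)=-

price = 49.7739
boundary = - 94.3077 77.6832 94.3077 114.4900
tree:
49.7739
65.5223 33.1861
82.1468 47.6964 17.6717
95.8408 65.5223 28.7631 5.6728
107.1208 82.1468 45.3400 10.8726 0.0000
116.4123 95.8408 65.5223 20.8387 0.0000 0.0000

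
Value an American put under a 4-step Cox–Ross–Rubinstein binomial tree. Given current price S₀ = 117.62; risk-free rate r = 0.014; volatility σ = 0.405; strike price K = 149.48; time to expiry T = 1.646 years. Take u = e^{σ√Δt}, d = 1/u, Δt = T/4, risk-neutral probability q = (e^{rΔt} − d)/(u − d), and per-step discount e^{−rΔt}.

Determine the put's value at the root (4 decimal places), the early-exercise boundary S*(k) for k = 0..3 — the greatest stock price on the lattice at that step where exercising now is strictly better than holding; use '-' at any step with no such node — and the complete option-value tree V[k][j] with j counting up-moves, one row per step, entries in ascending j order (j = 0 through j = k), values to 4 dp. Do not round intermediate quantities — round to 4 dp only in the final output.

price = 45.6016
boundary = - - 69.9554 90.7092
tree:
45.6016
61.5834 26.3729
79.5246 40.1315 9.6521
95.5300 58.7708 17.5361 0.0000
107.8735 79.5246 31.8600 0.0000 0.0000

params: Δt=0.41150 u=1.29667 d=0.77121 q=0.44641 e^(-rΔt)=0.99426
t_4 payoffs: 107.8735 79.5246 31.8600 0.0000 0.0000
t_3: node(3,0) S=53.9500 payoff=95.5300 vs cont=94.6713 → 95.5300 [stop]  node(3,1) S=90.7092 payoff=58.7708 vs cont=57.9121 → 58.7708 [stop]  node(3,2) S=152.5145 payoff=0.0000 vs cont=17.5361 → 17.5361 [wait]  node(3,3) S=256.4312 payoff=0.0000 vs cont=0.0000 → 0.0000 [wait]  ⇒ S*(3)=90.7092
t_2: node(2,0) S=69.9554 payoff=79.5246 vs cont=78.6659 → 79.5246 [stop]  node(2,1) S=117.6200 payoff=31.8600 vs cont=40.1315 → 40.1315 [wait]  node(2,2) S=197.7612 payoff=0.0000 vs cont=9.6521 → 9.6521 [wait]  ⇒ S*(2)=69.9554
t_1: node(1,0) S=90.7092 payoff=58.7708 vs cont=61.5834 → 61.5834 [wait]  node(1,1) S=152.5145 payoff=0.0000 vs cont=26.3729 → 26.3729 [wait]  ⇒ S*(1)=-
t_0: node(0,0) S=117.6200 payoff=31.8600 vs cont=45.6016 → 45.6016 [wait]  ⇒ S*(0)=-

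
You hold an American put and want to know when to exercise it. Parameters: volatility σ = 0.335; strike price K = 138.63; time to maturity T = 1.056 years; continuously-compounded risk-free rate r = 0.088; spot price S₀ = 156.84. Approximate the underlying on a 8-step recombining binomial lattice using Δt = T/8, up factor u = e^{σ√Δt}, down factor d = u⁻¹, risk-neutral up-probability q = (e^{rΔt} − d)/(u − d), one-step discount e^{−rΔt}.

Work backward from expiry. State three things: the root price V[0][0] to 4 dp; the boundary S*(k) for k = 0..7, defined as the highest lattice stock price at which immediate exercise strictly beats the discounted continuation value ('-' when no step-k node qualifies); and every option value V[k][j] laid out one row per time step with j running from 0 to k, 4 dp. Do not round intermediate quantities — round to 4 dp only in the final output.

Δt=0.13200, u=1.12943, d=0.88540, q=0.51749, disc=e^(-rΔt)=0.98845
k=8 terminal: V=max(K-S,0) → 79.3937 63.0677 42.2422 15.6769 0.0000 0.0000 0.0000 0.0000 0.0000
k=7: j=0 S=66.9031 intr=71.7269 cont=70.1259 V=71.7269[EX]; j=1 S=85.3421 intr=53.2879 cont=51.6868 V=53.2879[EX]; j=2 S=108.8631 intr=29.7669 cont=28.1658 V=29.7669[EX]; j=3 S=138.8667 intr=0.0000 cont=7.4769 V=7.4769[hold]; j=4 S=177.1395 intr=0.0000 cont=0.0000 V=0.0000[hold]; j=5 S=225.9606 intr=0.0000 cont=0.0000 V=0.0000[hold]; j=6 S=288.2372 intr=0.0000 cont=0.0000 V=0.0000[hold]; j=7 S=367.6778 intr=0.0000 cont=0.0000 V=0.0000[hold]  S*(7)=108.8631
k=6: j=0 S=75.5623 intr=63.0677 cont=61.4667 V=63.0677[EX]; j=1 S=96.3878 intr=42.2422 cont=40.6412 V=42.2422[EX]; j=2 S=122.9531 intr=15.6769 cont=18.0215 V=18.0215[hold]; j=3 S=156.8400 intr=0.0000 cont=3.5660 V=3.5660[hold]; j=4 S=200.0664 intr=0.0000 cont=0.0000 V=0.0000[hold]; j=5 S=255.2063 intr=0.0000 cont=0.0000 V=0.0000[hold]; j=6 S=325.5433 intr=0.0000 cont=0.0000 V=0.0000[hold]  S*(6)=96.3878
k=5: j=0 S=85.3421 intr=53.2879 cont=51.6868 V=53.2879[EX]; j=1 S=108.8631 intr=29.7669 cont=29.3651 V=29.7669[EX]; j=2 S=138.8667 intr=0.0000 cont=10.4192 V=10.4192[hold]; j=3 S=177.1395 intr=0.0000 cont=1.7008 V=1.7008[hold]; j=4 S=225.9606 intr=0.0000 cont=0.0000 V=0.0000[hold]; j=5 S=288.2372 intr=0.0000 cont=0.0000 V=0.0000[hold]  S*(5)=108.8631
k=4: j=0 S=96.3878 intr=42.2422 cont=40.6412 V=42.2422[EX]; j=1 S=122.9531 intr=15.6769 cont=19.5265 V=19.5265[hold]; j=2 S=156.8400 intr=0.0000 cont=5.8393 V=5.8393[hold]; j=3 S=200.0664 intr=0.0000 cont=0.8112 V=0.8112[hold]; j=4 S=255.2063 intr=0.0000 cont=0.0000 V=0.0000[hold]  S*(4)=96.3878
k=3: j=0 S=108.8631 intr=29.7669 cont=30.1350 V=30.1350[hold]; j=1 S=138.8667 intr=0.0000 cont=12.2998 V=12.2998[hold]; j=2 S=177.1395 intr=0.0000 cont=3.1999 V=3.1999[hold]; j=3 S=225.9606 intr=0.0000 cont=0.3869 V=0.3869[hold]  S*(3)=-
k=2: j=0 S=122.9531 intr=15.6769 cont=20.6641 V=20.6641[hold]; j=1 S=156.8400 intr=0.0000 cont=7.5031 V=7.5031[hold]; j=2 S=200.0664 intr=0.0000 cont=1.7241 V=1.7241[hold]  S*(2)=-
k=1: j=0 S=138.8667 intr=0.0000 cont=13.6934 V=13.6934[hold]; j=1 S=177.1395 intr=0.0000 cont=4.4604 V=4.4604[hold]  S*(1)=-
k=0: j=0 S=156.8400 intr=0.0000 cont=8.8124 V=8.8124[hold]  S*(0)=-

price = 8.8124
boundary = - - - - 96.3878 108.8631 96.3878 108.8631
tree:
8.8124
13.6934 4.4604
20.6641 7.5031 1.7241
30.1350 12.2998 3.1999 0.3869
42.2422 19.5265 5.8393 0.8112 0.0000
53.2879 29.7669 10.4192 1.7008 0.0000 0.0000
63.0677 42.2422 18.0215 3.5660 0.0000 0.0000 0.0000
71.7269 53.2879 29.7669 7.4769 0.0000 0.0000 0.0000 0.0000
79.3937 63.0677 42.2422 15.6769 0.0000 0.0000 0.0000 0.0000 0.0000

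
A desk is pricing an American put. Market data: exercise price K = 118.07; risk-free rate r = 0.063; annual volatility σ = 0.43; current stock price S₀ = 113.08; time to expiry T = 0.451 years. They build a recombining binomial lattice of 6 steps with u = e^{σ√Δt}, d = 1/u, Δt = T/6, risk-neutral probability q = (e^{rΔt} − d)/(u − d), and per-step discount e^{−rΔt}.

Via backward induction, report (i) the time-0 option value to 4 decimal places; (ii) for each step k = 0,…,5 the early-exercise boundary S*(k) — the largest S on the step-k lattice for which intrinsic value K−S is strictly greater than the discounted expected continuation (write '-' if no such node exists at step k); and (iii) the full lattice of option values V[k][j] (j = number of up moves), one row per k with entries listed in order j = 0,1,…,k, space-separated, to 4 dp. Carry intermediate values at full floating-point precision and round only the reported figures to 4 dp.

Δt=0.07517, u=1.12512, d=0.88879, q=0.49065, disc=e^(-rΔt)=0.99528
k=6 terminal: V=max(K-S,0) → 62.3272 47.5052 28.7422 4.9900 0.0000 0.0000 0.0000
k=5: j=0 S=62.7175 intr=55.3525 cont=54.7947 V=55.3525[EX]; j=1 S=79.3939 intr=38.6761 cont=38.1183 V=38.6761[EX]; j=2 S=100.5047 intr=17.5653 cont=17.0075 V=17.5653[EX]; j=3 S=127.2288 intr=0.0000 cont=2.5297 V=2.5297[hold]; j=4 S=161.0587 intr=0.0000 cont=0.0000 V=0.0000[hold]; j=5 S=203.8840 intr=0.0000 cont=0.0000 V=0.0000[hold]  S*(5)=100.5047
k=4: j=0 S=70.5648 intr=47.5052 cont=46.9474 V=47.5052[EX]; j=1 S=89.3278 intr=28.7422 cont=28.1844 V=28.7422[EX]; j=2 S=113.0800 intr=4.9900 cont=10.1400 V=10.1400[hold]; j=3 S=143.1478 intr=0.0000 cont=1.2824 V=1.2824[hold]; j=4 S=181.2106 intr=0.0000 cont=0.0000 V=0.0000[hold]  S*(4)=89.3278
k=3: j=0 S=79.3939 intr=38.6761 cont=38.1183 V=38.6761[EX]; j=1 S=100.5047 intr=17.5653 cont=19.5224 V=19.5224[hold]; j=2 S=127.2288 intr=0.0000 cont=5.7667 V=5.7667[hold]; j=3 S=161.0587 intr=0.0000 cont=0.6501 V=0.6501[hold]  S*(3)=79.3939
k=2: j=0 S=89.3278 intr=28.7422 cont=29.1401 V=29.1401[hold]; j=1 S=113.0800 intr=4.9900 cont=12.7129 V=12.7129[hold]; j=2 S=143.1478 intr=0.0000 cont=3.2409 V=3.2409[hold]  S*(2)=-
k=1: j=0 S=100.5047 intr=17.5653 cont=20.9805 V=20.9805[hold]; j=1 S=127.2288 intr=0.0000 cont=8.0274 V=8.0274[hold]  S*(1)=-
k=0: j=0 S=113.0800 intr=4.9900 cont=14.5560 V=14.5560[hold]  S*(0)=-

price = 14.5560
boundary = - - - 79.3939 89.3278 100.5047
tree:
14.5560
20.9805 8.0274
29.1401 12.7129 3.2409
38.6761 19.5224 5.7667 0.6501
47.5052 28.7422 10.1400 1.2824 0.0000
55.3525 38.6761 17.5653 2.5297 0.0000 0.0000
62.3272 47.5052 28.7422 4.9900 0.0000 0.0000 0.0000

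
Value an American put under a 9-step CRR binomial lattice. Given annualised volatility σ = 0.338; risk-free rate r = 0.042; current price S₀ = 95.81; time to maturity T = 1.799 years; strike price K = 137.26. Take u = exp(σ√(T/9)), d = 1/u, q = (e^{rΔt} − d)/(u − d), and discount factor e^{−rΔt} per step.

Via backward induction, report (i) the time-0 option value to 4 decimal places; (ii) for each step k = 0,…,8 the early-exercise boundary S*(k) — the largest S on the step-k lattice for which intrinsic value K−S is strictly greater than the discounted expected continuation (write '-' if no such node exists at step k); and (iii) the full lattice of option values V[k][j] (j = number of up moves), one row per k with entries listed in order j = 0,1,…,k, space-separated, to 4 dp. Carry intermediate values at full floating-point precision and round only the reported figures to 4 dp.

price = 43.4151
boundary = - 82.3724 70.8195 82.3724 70.8195 82.3724 95.8100 82.3724 95.8100
tree:
43.4151
54.8876 32.2251
66.4405 42.7296 21.8498
76.3731 54.8876 30.8145 12.8980
84.9126 66.4405 41.9588 19.7493 5.9913
92.2544 76.3731 54.8876 29.2285 10.2262 1.6880
98.5666 84.9126 66.4405 41.4500 17.0151 3.3383 0.0000
103.9934 92.2544 76.3731 54.8876 27.3045 6.6019 0.0000 0.0000
108.6591 98.5666 84.9126 66.4405 41.4500 13.0562 0.0000 0.0000 0.0000
112.6705 103.9934 92.2544 76.3731 54.8876 25.8203 0.0000 0.0000 0.0000 0.0000

Δt=0.19989  u=1.16313  d=0.85975  q=0.49008  discount=0.99164
step 9 (expiry): payoffs max(K−S,0) = 112.6705 103.9934 92.2544 76.3731 54.8876 25.8203 0.0000 0.0000 0.0000 0.0000
step 8: (k=8,j=0): S=28.6009, (K−S)⁺=108.6591, hold=107.5116 ⇒ V=108.6591 exercise | (k=8,j=1): S=38.6934, (K−S)⁺=98.5666, hold=97.4190 ⇒ V=98.5666 exercise | (k=8,j=2): S=52.3474, (K−S)⁺=84.9126, hold=83.7651 ⇒ V=84.9126 exercise | (k=8,j=3): S=70.8195, (K−S)⁺=66.4405, hold=65.2930 ⇒ V=66.4405 exercise | (k=8,j=4): S=95.8100, (K−S)⁺=41.4500, hold=40.3025 ⇒ V=41.4500 exercise | (k=8,j=5): S=129.6190, (K−S)⁺=7.6410, hold=13.0562 ⇒ V=13.0562 continue | (k=8,j=6): S=175.3584, (K−S)⁺=0.0000, hold=0.0000 ⇒ V=0.0000 continue | (k=8,j=7): S=237.2381, (K−S)⁺=0.0000, hold=0.0000 ⇒ V=0.0000 continue | (k=8,j=8): S=320.9536, (K−S)⁺=0.0000, hold=0.0000 ⇒ V=0.0000 continue  boundary S*=95.8100
step 7: (k=7,j=0): S=33.2666, (K−S)⁺=103.9934, hold=102.8459 ⇒ V=103.9934 exercise | (k=7,j=1): S=45.0056, (K−S)⁺=92.2544, hold=91.1069 ⇒ V=92.2544 exercise | (k=7,j=2): S=60.8869, (K−S)⁺=76.3731, hold=75.2256 ⇒ V=76.3731 exercise | (k=7,j=3): S=82.3724, (K−S)⁺=54.8876, hold=53.7400 ⇒ V=54.8876 exercise | (k=7,j=4): S=111.4397, (K−S)⁺=25.8203, hold=27.3045 ⇒ V=27.3045 continue | (k=7,j=5): S=150.7640, (K−S)⁺=0.0000, hold=6.6019 ⇒ V=6.6019 continue | (k=7,j=6): S=203.9649, (K−S)⁺=0.0000, hold=0.0000 ⇒ V=0.0000 continue | (k=7,j=7): S=275.9392, (K−S)⁺=0.0000, hold=0.0000 ⇒ V=0.0000 continue  boundary S*=82.3724
step 6: (k=6,j=0): S=38.6934, (K−S)⁺=98.5666, hold=97.4190 ⇒ V=98.5666 exercise | (k=6,j=1): S=52.3474, (K−S)⁺=84.9126, hold=83.7651 ⇒ V=84.9126 exercise | (k=6,j=2): S=70.8195, (K−S)⁺=66.4405, hold=65.2930 ⇒ V=66.4405 exercise | (k=6,j=3): S=95.8100, (K−S)⁺=41.4500, hold=41.0238 ⇒ V=41.4500 exercise | (k=6,j=4): S=129.6190, (K−S)⁺=7.6410, hold=17.0151 ⇒ V=17.0151 continue | (k=6,j=5): S=175.3584, (K−S)⁺=0.0000, hold=3.3383 ⇒ V=3.3383 continue | (k=6,j=6): S=237.2381, (K−S)⁺=0.0000, hold=0.0000 ⇒ V=0.0000 continue  boundary S*=95.8100
step 5: (k=5,j=0): S=45.0056, (K−S)⁺=92.2544, hold=91.1069 ⇒ V=92.2544 exercise | (k=5,j=1): S=60.8869, (K−S)⁺=76.3731, hold=75.2256 ⇒ V=76.3731 exercise | (k=5,j=2): S=82.3724, (K−S)⁺=54.8876, hold=53.7400 ⇒ V=54.8876 exercise | (k=5,j=3): S=111.4397, (K−S)⁺=25.8203, hold=29.2285 ⇒ V=29.2285 continue | (k=5,j=4): S=150.7640, (K−S)⁺=0.0000, hold=10.2262 ⇒ V=10.2262 continue | (k=5,j=5): S=203.9649, (K−S)⁺=0.0000, hold=1.6880 ⇒ V=1.6880 continue  boundary S*=82.3724
step 4: (k=4,j=0): S=52.3474, (K−S)⁺=84.9126, hold=83.7651 ⇒ V=84.9126 exercise | (k=4,j=1): S=70.8195, (K−S)⁺=66.4405, hold=65.2930 ⇒ V=66.4405 exercise | (k=4,j=2): S=95.8100, (K−S)⁺=41.4500, hold=41.9588 ⇒ V=41.9588 continue | (k=4,j=3): S=129.6190, (K−S)⁺=7.6410, hold=19.7493 ⇒ V=19.7493 continue | (k=4,j=4): S=175.3584, (K−S)⁺=0.0000, hold=5.9913 ⇒ V=5.9913 continue  boundary S*=70.8195
step 3: (k=3,j=0): S=60.8869, (K−S)⁺=76.3731, hold=75.2256 ⇒ V=76.3731 exercise | (k=3,j=1): S=82.3724, (K−S)⁺=54.8876, hold=53.9873 ⇒ V=54.8876 exercise | (k=3,j=2): S=111.4397, (K−S)⁺=25.8203, hold=30.8145 ⇒ V=30.8145 continue | (k=3,j=3): S=150.7640, (K−S)⁺=0.0000, hold=12.8980 ⇒ V=12.8980 continue  boundary S*=82.3724
step 2: (k=2,j=0): S=70.8195, (K−S)⁺=66.4405, hold=65.2930 ⇒ V=66.4405 exercise | (k=2,j=1): S=95.8100, (K−S)⁺=41.4500, hold=42.7296 ⇒ V=42.7296 continue | (k=2,j=2): S=129.6190, (K−S)⁺=7.6410, hold=21.8498 ⇒ V=21.8498 continue  boundary S*=70.8195
step 1: (k=1,j=0): S=82.3724, (K−S)⁺=54.8876, hold=54.3619 ⇒ V=54.8876 exercise | (k=1,j=1): S=111.4397, (K−S)⁺=25.8203, hold=32.2251 ⇒ V=32.2251 continue  boundary S*=82.3724
step 0: (k=0,j=0): S=95.8100, (K−S)⁺=41.4500, hold=43.4151 ⇒ V=43.4151 continue  boundary S*=-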